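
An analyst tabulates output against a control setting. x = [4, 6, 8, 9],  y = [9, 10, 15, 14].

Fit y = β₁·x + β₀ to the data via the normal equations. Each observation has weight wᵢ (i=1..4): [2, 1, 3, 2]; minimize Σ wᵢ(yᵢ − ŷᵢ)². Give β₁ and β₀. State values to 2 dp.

β₁ = 1.23, β₀ = 3.99

The normal system MᵀWM·[β₁, β₀]ᵀ = MᵀWy is [[422, 56]; [56, 8]]·[β₁, β₀]ᵀ = [744, 101]ᵀ.
Δ = 422·8 − 56² = 240.
β₁ = (744·8 − 56·101)/240 = 37/30; β₀ = (422·101 − 56·744)/240 = 479/120.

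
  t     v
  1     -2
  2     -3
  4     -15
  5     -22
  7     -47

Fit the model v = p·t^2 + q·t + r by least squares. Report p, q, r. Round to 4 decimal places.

p = -1.1429, q = 1.6190, r = -2.2381

Sums needed: Σt^2·t^2 = 3299, Σt^2·t = 541, Σt^2 = 95, Σt·t = 95, Σt = 19, Σ1 = 5.
For Mᵀv: Σt^2·v = -3107, Σt·v = -507, Σv = -89.
MᵀM·[p, q, r]ᵀ = Mᵀv becomes [[3299, 541, 95]; [541, 95, 19]; [95, 19, 5]]·[p, q, r]ᵀ = [-3107, -507, -89]ᵀ.
Solving the 3×3 system (Gaussian elimination) gives p = -8/7, q = 34/21, r = -47/21.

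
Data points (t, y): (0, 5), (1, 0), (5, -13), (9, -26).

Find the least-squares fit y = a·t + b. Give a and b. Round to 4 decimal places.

Compute the Gram sums: Σt·t = 107, Σt = 15, Σ1 = 4.
Moment sums: Σt·y = -299, Σy = -34.
det = 107·4 − 15² = 203.
a = ((-299)·4 − 15·(-34))/203 = -98/29; b = (107·(-34) − 15·(-299))/203 = 121/29.

a = -3.3793, b = 4.1724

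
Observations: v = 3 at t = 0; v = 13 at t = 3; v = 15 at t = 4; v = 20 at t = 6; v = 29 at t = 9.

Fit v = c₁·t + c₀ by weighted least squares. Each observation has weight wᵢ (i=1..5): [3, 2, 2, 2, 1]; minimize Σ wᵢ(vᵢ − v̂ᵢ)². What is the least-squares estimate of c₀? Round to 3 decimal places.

The normal equations are: 203·c₁ + 35·c₀ = 699;  35·c₁ + 10·c₀ = 134.
(Σwᵢ·t·t = 203, Σwᵢ·t = 35, Σwᵢ·1 = 10, Σwᵢ·t·v = 699, Σwᵢ·v = 134.)
Determinant 203·10 − 35² = 805.
c₁ = (699·10 − 35·134)/805 = 20/7; c₀ = (203·134 − 35·699)/805 = 17/5.

c₀ = 3.400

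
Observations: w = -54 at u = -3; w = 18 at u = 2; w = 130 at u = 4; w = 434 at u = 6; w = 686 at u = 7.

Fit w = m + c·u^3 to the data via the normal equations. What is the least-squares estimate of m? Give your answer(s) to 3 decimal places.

MᵀM·[m, c]ᵀ = Mᵀw reads: 5·m + 604·c = 1214;  604·m + 169194·c = 338964.
(Σ1 = 5, Σu^3 = 604, Σu^3·u^3 = 169194, Σw = 1214, Σu^3·w = 338964.)
Δ = 5·169194 − 604² = 481154.
m = (1214·169194 − 604·338964)/481154 = 333630/240577; c = (5·338964 − 604·1214)/481154 = 480782/240577.

m = 1.387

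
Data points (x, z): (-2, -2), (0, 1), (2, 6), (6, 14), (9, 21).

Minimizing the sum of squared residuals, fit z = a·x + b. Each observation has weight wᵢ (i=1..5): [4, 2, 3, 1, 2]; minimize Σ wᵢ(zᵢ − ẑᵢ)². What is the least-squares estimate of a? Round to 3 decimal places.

The normal system AᵀWA·[a, b]ᵀ = AᵀWz is [[226, 22]; [22, 12]]·[a, b]ᵀ = [514, 68]ᵀ.
Eliminating b: 12·(row 1) − 22·(row 2) gives 2228·a = 12·514 − 22·68 = 4672, so a = 1168/557.
Then b = (68 − 22·(1168/557))/12 = 1015/557.

a = 2.097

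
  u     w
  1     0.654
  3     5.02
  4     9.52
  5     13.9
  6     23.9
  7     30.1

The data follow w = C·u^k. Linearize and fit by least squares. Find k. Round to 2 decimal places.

k = 1.98

Linearized form: ln w = k·ln u + ln C. From the 6 transformed points,
Σln u = 7.8320, Σ(ln u)² = 12.7160, Σln w = 12.6525, Σln u·ln w = 21.4440.
Equations: 12.7160·k + 7.8320·ln C = 21.4440;  7.8320·k + 6·ln C = 12.6525.
Δ = 12.7160·6 − (7.8320)² = 14.9557; k = (21.4440·6 − 7.8320·12.6525)/14.9557 = 1.97715, ln C = (12.7160·12.6525 − 7.8320·21.4440)/14.9557 = -0.47210.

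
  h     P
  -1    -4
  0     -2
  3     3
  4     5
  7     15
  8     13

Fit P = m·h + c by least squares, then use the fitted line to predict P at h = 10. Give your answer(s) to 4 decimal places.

P̂ = 18.5954

From the data, Σh·h = 139, Σh = 21, Σ1 = 6.
For MᵀP: Σh·P = 242, ΣP = 30.
So MᵀM·[m, c]ᵀ = MᵀP: [[139, 21]; [21, 6]]·[m, c]ᵀ = [242, 30]ᵀ.
Δ = 139·6 − 21² = 393.
m = (242·6 − 21·30)/393 = 274/131; c = (139·30 − 21·242)/393 = -304/131.
At h = 10: P̂ = (274/131)·(10) + (-304/131)·(1) = 2436/131.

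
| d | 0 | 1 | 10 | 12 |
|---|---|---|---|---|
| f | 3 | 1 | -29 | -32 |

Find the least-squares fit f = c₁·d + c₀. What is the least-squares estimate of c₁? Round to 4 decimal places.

Forming XᵀX = [[245, 23]; [23, 4]] and Xᵀf = [-673, -57]ᵀ gives XᵀX·[c₁, c₀]ᵀ = Xᵀf.
Eliminating c₀: 4·(row 1) − 23·(row 2) gives 451·c₁ = 4·(-673) − 23·(-57) = -1381, so c₁ = -1381/451.
Then c₀ = ((-57) − 23·(-1381/451))/4 = 1514/451.

c₁ = -3.0621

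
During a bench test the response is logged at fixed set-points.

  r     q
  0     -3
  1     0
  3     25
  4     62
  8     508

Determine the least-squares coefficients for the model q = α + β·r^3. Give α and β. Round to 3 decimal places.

α = -1.913, β = 0.996

Compute the Gram sums: Σ1 = 5, Σr^3 = 604, Σr^3·r^3 = 266970.
For Aᵀq: Σq = 592, Σr^3·q = 264739.
So AᵀA·[α, β]ᵀ = Aᵀq: [[5, 604]; [604, 266970]]·[α, β]ᵀ = [592, 264739]ᵀ.
Determinant 5·266970 − 604² = 970034.
α = (592·266970 − 604·264739)/970034 = -928058/485017; β = (5·264739 − 604·592)/970034 = 966127/970034.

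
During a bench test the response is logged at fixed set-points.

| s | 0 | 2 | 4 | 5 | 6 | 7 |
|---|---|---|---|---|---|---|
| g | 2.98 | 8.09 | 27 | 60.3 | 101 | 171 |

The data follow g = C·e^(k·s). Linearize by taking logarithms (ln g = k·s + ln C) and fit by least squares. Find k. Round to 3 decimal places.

With ln gᵢ as the transformed response and sᵢ as the regressor:
Σs = 24.0000, Σ(s)² = 130.0000, Σln g = 20.3345, Σs·ln g = 101.5436.
Normal system: [[130.0000, 24.0000]; [24.0000, 6]]·[k, ln C]ᵀ = [101.5436, 20.3345]ᵀ.
Solving (det = 204.0000): k = 0.59428, ln C = 1.01195.

k = 0.594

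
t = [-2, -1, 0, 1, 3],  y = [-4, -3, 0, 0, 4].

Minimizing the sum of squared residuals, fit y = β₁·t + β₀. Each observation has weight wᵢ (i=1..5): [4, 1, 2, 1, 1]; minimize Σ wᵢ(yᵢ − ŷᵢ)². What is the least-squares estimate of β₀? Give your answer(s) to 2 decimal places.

β₀ = -0.78

Normal-equation sums: Σwᵢ·t·t = 27, Σwᵢ·t = -5, Σwᵢ·1 = 9.
Right-hand side: Σwᵢ·t·y = 47, Σwᵢ·y = -15.
AᵀWA·[β₁, β₀]ᵀ = AᵀWy becomes [[27, -5]; [-5, 9]]·[β₁, β₀]ᵀ = [47, -15]ᵀ.
Δ = 27·9 − (-5)² = 218.
β₁ = (47·9 − (-5)·(-15))/218 = 174/109; β₀ = (27·(-15) − (-5)·47)/218 = -85/109.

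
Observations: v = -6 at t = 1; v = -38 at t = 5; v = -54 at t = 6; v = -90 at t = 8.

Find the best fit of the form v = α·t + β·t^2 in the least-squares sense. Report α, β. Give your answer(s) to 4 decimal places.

From the data, Σt·t = 126, Σt·t^2 = 854, Σt^2·t^2 = 6018.
For Mᵀv: Σt·v = -1240, Σt^2·v = -8660.
MᵀM·[α, β]ᵀ = Mᵀv becomes [[126, 854]; [854, 6018]]·[α, β]ᵀ = [-1240, -8660]ᵀ.
Δ = 126·6018 − 854² = 28952.
α = ((-1240)·6018 − 854·(-8660))/28952 = -8335/3619; β = (126·(-8660) − 854·(-1240))/28952 = -575/517.

α = -2.3031, β = -1.1122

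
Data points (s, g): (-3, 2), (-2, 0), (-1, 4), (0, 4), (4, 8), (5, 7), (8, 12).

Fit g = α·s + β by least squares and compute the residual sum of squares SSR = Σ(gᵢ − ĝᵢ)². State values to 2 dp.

SSR = 8.97

Forming MᵀM = [[119, 11]; [11, 7]] and Mᵀg = [153, 37]ᵀ gives MᵀM·[α, β]ᵀ = Mᵀg.
Determinant 119·7 − 11² = 712.
α = (153·7 − 11·37)/712 = 83/89; β = (119·37 − 11·153)/712 = 340/89.
Residuals: 87/89, -174/89, 99/89, 16/89, 40/89, -132/89, 64/89; SSR = 798/89.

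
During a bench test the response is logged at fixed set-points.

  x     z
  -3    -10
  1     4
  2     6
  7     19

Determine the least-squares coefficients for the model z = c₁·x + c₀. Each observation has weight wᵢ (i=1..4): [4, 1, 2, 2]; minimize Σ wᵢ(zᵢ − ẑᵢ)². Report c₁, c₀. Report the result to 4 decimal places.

From the data, Σwᵢ·x·x = 143, Σwᵢ·x = 7, Σwᵢ·1 = 9.
For MᵀWz: Σwᵢ·x·z = 414, Σwᵢ·z = 14.
Normal equations: [[143, 7]; [7, 9]]·[c₁, c₀]ᵀ = [414, 14]ᵀ.
Determinant 143·9 − 7² = 1238.
c₁ = (414·9 − 7·14)/1238 = 1814/619; c₀ = (143·14 − 7·414)/1238 = -448/619.

c₁ = 2.9305, c₀ = -0.7237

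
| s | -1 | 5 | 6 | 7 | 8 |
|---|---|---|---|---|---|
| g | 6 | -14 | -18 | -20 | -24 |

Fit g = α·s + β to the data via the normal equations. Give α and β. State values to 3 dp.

With design matrix A, AᵀA = [[175, 25]; [25, 5]] and Aᵀg = [-516, -70]ᵀ.
Eliminating β: 5·(row 1) − 25·(row 2) gives 250·α = 5·(-516) − 25·(-70) = -830, so α = -83/25.
Then β = ((-70) − 25·(-83/25))/5 = 13/5.

α = -3.320, β = 2.600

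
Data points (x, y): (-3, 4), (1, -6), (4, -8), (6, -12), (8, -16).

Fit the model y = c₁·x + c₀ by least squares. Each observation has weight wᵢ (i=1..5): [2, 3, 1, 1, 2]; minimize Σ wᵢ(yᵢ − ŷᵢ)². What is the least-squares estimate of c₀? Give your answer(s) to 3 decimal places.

c₀ = -2.513

From the data, Σwᵢ·x·x = 201, Σwᵢ·x = 23, Σwᵢ·1 = 9.
For AᵀWy: Σwᵢ·x·y = -402, Σwᵢ·y = -62.
AᵀWA·[c₁, c₀]ᵀ = AᵀWy becomes [[201, 23]; [23, 9]]·[c₁, c₀]ᵀ = [-402, -62]ᵀ.
Determinant 201·9 − 23² = 1280.
c₁ = ((-402)·9 − 23·(-62))/1280 = -137/80; c₀ = (201·(-62) − 23·(-402))/1280 = -201/80.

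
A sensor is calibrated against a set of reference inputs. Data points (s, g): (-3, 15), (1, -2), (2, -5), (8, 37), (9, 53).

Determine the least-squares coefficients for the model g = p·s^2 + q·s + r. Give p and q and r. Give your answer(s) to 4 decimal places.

p = 0.9809, q = -2.8316, r = -1.9648

Forming AᵀA = [[10755, 1223, 159]; [1223, 159, 17]; [159, 17, 5]] and Aᵀg = [6774, 716, 98]ᵀ gives AᵀA·[p, q, r]ᵀ = Aᵀg.
Inverting the 3×3 Gram matrix, [p, q, r]ᵀ = [136158/138811, -393057/138811, -272735/138811]ᵀ.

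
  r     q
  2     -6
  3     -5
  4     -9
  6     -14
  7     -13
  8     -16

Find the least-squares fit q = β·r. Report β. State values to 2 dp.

AᵀA·[β]ᵀ = Aᵀq reads: 178·β = -366.
Hence β = -366 / 178 ≈ -2.05618.

β = -2.06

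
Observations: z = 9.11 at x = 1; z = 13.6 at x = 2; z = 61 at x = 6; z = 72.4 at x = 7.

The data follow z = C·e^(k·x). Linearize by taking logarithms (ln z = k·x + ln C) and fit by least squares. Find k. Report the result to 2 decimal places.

k = 0.35

Let Y = ln z. Fitting Y = k·x + ln C by least squares:
XᵀX = [[90.0000, 16.0000]; [16.0000, 4]], rhs = [62.0702, 13.2125]ᵀ  (here Σx = 16.0000, Σ(x)² = 90.0000, Σln z = 13.2125, Σx·ln z = 62.0702).
Δ = 90.0000·4 − (16.0000)² = 104.0000; k = (62.0702·4 − 16.0000·13.2125)/104.0000 = 0.35462, ln C = (90.0000·13.2125 − 16.0000·62.0702)/104.0000 = 1.88465.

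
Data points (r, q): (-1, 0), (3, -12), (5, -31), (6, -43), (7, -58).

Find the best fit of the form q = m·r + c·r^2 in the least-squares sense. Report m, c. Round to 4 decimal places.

Normal-equation sums: Σr·r = 120, Σr·r^2 = 710, Σr^2·r^2 = 4404.
And Σr·q = -855, Σr^2·q = -5273.
Normal equations: [[120, 710]; [710, 4404]]·[m, c]ᵀ = [-855, -5273]ᵀ.
Determinant 120·4404 − 710² = 24380.
m = ((-855)·4404 − 710·(-5273))/24380 = -2159/2438; c = (120·(-5273) − 710·(-855))/24380 = -2571/2438.

m = -0.8856, c = -1.0546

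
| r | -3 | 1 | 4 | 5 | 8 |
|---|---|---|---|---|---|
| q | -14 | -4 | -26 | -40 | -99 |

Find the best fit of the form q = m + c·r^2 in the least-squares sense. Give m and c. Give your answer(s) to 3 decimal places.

m = -1.605, c = -1.522

Forming AᵀA = [[5, 115]; [115, 5059]] and Aᵀq = [-183, -7882]ᵀ gives AᵀA·[m, c]ᵀ = Aᵀq.
Eliminating c: 5059·(row 1) − 115·(row 2) gives 12070·m = 5059·(-183) − 115·(-7882) = -19367, so m = -19367/12070.
Then c = ((-7882) − 115·(-19367/12070))/5059 = -3673/2414.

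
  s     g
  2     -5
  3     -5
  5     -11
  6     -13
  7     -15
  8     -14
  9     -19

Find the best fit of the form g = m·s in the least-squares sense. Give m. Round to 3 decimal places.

m = -2.037

Entries of AᵀA: Σs·s = 268.
Right-hand side: Σs·g = -546.
AᵀA·[m]ᵀ = Aᵀg becomes [[268]]·[m]ᵀ = [-546]ᵀ.
m = (-546)/268 = -2.03731.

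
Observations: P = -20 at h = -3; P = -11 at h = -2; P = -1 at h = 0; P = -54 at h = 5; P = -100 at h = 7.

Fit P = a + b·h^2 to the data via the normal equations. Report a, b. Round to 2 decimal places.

a = -2.19, b = -2.01

Normal-equation sums: Σ1 = 5, Σh^2 = 87, Σh^2·h^2 = 3123.
Moment sums: ΣP = -186, Σh^2·P = -6474.
XᵀX·[a, b]ᵀ = XᵀP becomes [[5, 87]; [87, 3123]]·[a, b]ᵀ = [-186, -6474]ᵀ.
Eliminating b: 3123·(row 1) − 87·(row 2) gives 8046·a = 3123·(-186) − 87·(-6474) = -17640, so a = -980/447.
Then b = ((-6474) − 87·(-980/447))/3123 = -2698/1341.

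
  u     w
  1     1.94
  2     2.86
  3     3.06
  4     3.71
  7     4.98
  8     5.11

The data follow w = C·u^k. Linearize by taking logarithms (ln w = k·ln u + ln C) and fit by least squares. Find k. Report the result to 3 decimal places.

k = 0.466

Let Y = ln w. Fitting Y = k·ln u + ln C by least squares:
AᵀA = [[11.7199, 7.2034]; [7.2034, 6]], rhs = [10.2906, 7.3796]ᵀ  (here Σln u = 7.2034, Σ(ln u)² = 11.7199, Σln w = 7.3796, Σln u·ln w = 10.2906).
Slope k = (n·Σln u·ln w − Σln u·Σln w)/(n·Σ(ln u)² − (Σln u)²) = (6·10.2906 − 7.2034·7.3796)/18.4301 = 0.46583; ln C = (Σln w − k·Σln u)/n = 0.67068.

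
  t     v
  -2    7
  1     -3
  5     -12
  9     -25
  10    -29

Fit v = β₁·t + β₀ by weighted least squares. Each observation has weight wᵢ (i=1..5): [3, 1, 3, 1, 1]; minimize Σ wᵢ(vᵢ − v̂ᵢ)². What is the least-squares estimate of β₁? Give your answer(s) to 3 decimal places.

β₁ = -2.894

With design matrix A, AᵀWA = [[269, 29]; [29, 9]] and AᵀWv = [-740, -72]ᵀ.
Determinant 269·9 − 29² = 1580.
β₁ = ((-740)·9 − 29·(-72))/1580 = -1143/395; β₀ = (269·(-72) − 29·(-740))/1580 = 523/395.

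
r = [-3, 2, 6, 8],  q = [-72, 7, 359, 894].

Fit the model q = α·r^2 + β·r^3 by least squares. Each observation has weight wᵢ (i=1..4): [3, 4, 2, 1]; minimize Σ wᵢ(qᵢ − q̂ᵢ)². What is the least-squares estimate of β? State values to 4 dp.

β = 1.9996

From the data, Σwᵢ·r^2·r^2 = 6995, Σwᵢ·r^2·r^3 = 47719, Σwᵢ·r^3·r^3 = 357899.
Right-hand side: Σwᵢ·r^2·q = 81232, Σwᵢ·r^3·q = 618872.
MᵀWM·[α, β]ᵀ = MᵀWq becomes [[6995, 47719]; [47719, 357899]]·[α, β]ᵀ = [81232, 618872]ᵀ.
Eliminating β: 357899·(row 1) − 47719·(row 2) gives 226400544·α = 357899·81232 − 47719·618872 = -459101400, so α = -19129225/9433356.
Then β = (618872 − 47719·(-19129225/9433356))/357899 = 18862493/9433356.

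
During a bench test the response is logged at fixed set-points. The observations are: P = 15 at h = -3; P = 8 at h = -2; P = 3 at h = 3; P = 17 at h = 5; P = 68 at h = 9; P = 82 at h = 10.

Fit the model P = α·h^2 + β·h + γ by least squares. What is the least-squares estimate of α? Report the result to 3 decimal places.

α = 1.014

The normal equations are: 17364·α + 1846·β + 228·γ = 14327;  1846·α + 228·β + 22·γ = 1465;  228·α + 22·β + 6·γ = 193.
Solving the 3×3 system (Gaussian elimination) gives α = 398093/392550, β = -47413/26170, γ = 53603/196275.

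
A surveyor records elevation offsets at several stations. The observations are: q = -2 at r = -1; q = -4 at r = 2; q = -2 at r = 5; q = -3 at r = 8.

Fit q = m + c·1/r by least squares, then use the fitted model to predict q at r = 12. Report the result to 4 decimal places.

Entries of XᵀX: Σ1 = 4, Σ1/r = -7/40, Σ1/r·1/r = 2089/1600.
For Xᵀq: Σq = -11, Σ1/r·q = -31/40.
Normal equations: [[4, -7/40]; [-7/40, 2089/1600]]·[m, c]ᵀ = [-11, -31/40]ᵀ.
Eliminating c: (2089/1600)·(row 1) − (-7/40)·(row 2) gives (8307/1600)·m = (2089/1600)·(-11) − (-7/40)·(-31/40) = -5799/400, so m = -7732/2769.
Then c = ((-31/40) − (-7/40)·(-7732/2769))/(2089/1600) = -2680/2769.
At r = 12: q̂ = (-7732/2769)·(1) + (-2680/2769)·(1/12) = -23866/8307.

q̂ = -2.8730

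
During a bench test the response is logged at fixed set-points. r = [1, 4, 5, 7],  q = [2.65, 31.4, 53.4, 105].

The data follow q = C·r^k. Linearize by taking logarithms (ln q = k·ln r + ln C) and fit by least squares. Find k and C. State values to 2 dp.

k = 1.87, C = 2.58

Taking logs, ln q = k·ln r + ln C, so regress ln q on ln r.
Σln r = 4.9416, Σ(ln r)² = 8.2987, Σln q = 13.0531, Σln r·ln q = 20.2365.
Equations: 8.2987·k + 4.9416·ln C = 20.2365;  4.9416·k + 4·ln C = 13.0531.
Δ = 8.2987·4 − (4.9416)² = 8.7748; k = (20.2365·4 − 4.9416·13.0531)/8.7748 = 1.87378, ln C = (8.2987·13.0531 − 4.9416·20.2365)/8.7748 = 0.94840, so C = exp(0.94840) = 2.58157.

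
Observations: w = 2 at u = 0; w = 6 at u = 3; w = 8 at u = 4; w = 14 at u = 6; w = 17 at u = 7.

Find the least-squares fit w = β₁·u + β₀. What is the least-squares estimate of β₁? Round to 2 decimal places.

β₁ = 2.17

Sums needed: Σu·u = 110, Σu = 20, Σ1 = 5.
And Σu·w = 253, Σw = 47.
So XᵀX·[β₁, β₀]ᵀ = Xᵀw: [[110, 20]; [20, 5]]·[β₁, β₀]ᵀ = [253, 47]ᵀ.
Eliminating β₀: 5·(row 1) − 20·(row 2) gives 150·β₁ = 5·253 − 20·47 = 325, so β₁ = 13/6.
Then β₀ = (47 − 20·(13/6))/5 = 11/15.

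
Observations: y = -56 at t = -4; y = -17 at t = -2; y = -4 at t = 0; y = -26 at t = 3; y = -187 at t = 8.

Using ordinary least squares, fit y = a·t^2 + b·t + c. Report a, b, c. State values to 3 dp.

Setting ∂/∂a … = 0 gives: 4449·a + 467·b + 93·c = -13166;  467·a + 93·b + 5·c = -1316;  93·a + 5·b + 5·c = -290.
Solving the 3×3 system (Gaussian elimination) gives a = -34115/11297, b = 13276/11297, c = -33963/11297.

a = -3.020, b = 1.175, c = -3.006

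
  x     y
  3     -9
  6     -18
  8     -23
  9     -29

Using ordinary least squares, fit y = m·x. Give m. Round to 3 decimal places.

m = -3.053

With design matrix M, MᵀM = [[190]] and Mᵀy = [-580]ᵀ.
m = (-580)/190 = -3.05263.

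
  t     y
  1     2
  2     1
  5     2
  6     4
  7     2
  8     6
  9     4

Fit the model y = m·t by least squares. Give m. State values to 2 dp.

m = 0.52

From the data, Σt·t = 260.
Right-hand side: Σt·y = 136.
So MᵀM·[m]ᵀ = Mᵀy: [[260]]·[m]ᵀ = [136]ᵀ.
Hence m = 136 / 260 ≈ 0.523077.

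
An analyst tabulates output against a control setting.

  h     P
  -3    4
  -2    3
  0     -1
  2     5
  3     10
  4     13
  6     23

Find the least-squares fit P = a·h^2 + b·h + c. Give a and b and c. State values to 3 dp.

a = 0.495, b = 0.739, c = 1.568

Compute the Gram sums: Σh^2·h^2 = 1746, Σh^2·h = 280, Σh^2 = 78, Σh·h = 78, Σh = 10, Σ1 = 7.
For XᵀP: Σh^2·P = 1194, Σh·P = 212, ΣP = 57.
Row-reducing yields a = 23794/48041, b = 35499/48041, c = 75345/48041.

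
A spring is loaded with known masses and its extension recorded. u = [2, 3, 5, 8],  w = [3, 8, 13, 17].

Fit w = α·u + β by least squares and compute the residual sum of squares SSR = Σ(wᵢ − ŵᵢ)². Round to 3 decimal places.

Entries of XᵀX: Σu·u = 102, Σu = 18, Σ1 = 4.
Right-hand side: Σu·w = 231, Σw = 41.
XᵀX·[α, β]ᵀ = Xᵀw becomes [[102, 18]; [18, 4]]·[α, β]ᵀ = [231, 41]ᵀ.
Eliminating β: 4·(row 1) − 18·(row 2) gives 84·α = 4·231 − 18·41 = 186, so α = 31/14.
Then β = (41 − 18·(31/14))/4 = 2/7.
Residuals: -12/7, 15/14, 23/14, -1; SSR = 109/14.

SSR = 7.786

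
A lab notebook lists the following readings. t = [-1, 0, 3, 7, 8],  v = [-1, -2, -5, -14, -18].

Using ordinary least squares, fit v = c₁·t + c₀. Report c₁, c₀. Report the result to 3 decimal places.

From the data, Σt·t = 123, Σt = 17, Σ1 = 5.
And Σt·v = -256, Σv = -40.
So AᵀA·[c₁, c₀]ᵀ = Aᵀv: [[123, 17]; [17, 5]]·[c₁, c₀]ᵀ = [-256, -40]ᵀ.
det = 123·5 − 17² = 326.
c₁ = ((-256)·5 − 17·(-40))/326 = -300/163; c₀ = (123·(-40) − 17·(-256))/326 = -284/163.

c₁ = -1.840, c₀ = -1.742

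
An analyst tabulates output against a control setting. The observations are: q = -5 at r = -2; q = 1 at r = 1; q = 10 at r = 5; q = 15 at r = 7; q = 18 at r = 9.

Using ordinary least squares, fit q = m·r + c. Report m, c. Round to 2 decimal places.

m = 2.15, c = -0.80

Sums needed: Σr·r = 160, Σr = 20, Σ1 = 5.
And Σr·q = 328, Σq = 39.
Eliminating c: 5·(row 1) − 20·(row 2) gives 400·m = 5·328 − 20·39 = 860, so m = 43/20.
Then c = (39 − 20·(43/20))/5 = -4/5.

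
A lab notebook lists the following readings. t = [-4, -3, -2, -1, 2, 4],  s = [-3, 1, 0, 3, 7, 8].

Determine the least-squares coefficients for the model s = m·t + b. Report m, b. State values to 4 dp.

Entries of XᵀX: Σt·t = 50, Σt = -4, Σ1 = 6.
Right-hand side: Σt·s = 52, Σs = 16.
So XᵀX·[m, b]ᵀ = Xᵀs: [[50, -4]; [-4, 6]]·[m, b]ᵀ = [52, 16]ᵀ.
Δ = 50·6 − (-4)² = 284.
m = (52·6 − (-4)·16)/284 = 94/71; b = (50·16 − (-4)·52)/284 = 252/71.

m = 1.3239, b = 3.5493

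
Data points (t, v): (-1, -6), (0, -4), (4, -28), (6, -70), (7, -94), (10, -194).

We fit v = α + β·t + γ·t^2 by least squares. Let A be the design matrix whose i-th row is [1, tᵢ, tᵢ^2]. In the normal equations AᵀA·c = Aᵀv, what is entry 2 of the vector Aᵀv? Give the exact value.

Entry 2 ↔ basis t, so (Aᵀv)_{2} = Σᵢ (t)·vᵢ = (-1)·(-6) + (0)·(-4) + (4)·(-28) + (6)·(-70) + (7)·(-94) + (10)·(-194) = -3124.

-3124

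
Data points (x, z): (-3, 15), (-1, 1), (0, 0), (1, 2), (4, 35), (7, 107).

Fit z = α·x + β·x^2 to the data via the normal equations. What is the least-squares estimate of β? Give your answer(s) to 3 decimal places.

The normal system MᵀM·[α, β]ᵀ = Mᵀz is [[76, 380]; [380, 2740]]·[α, β]ᵀ = [845, 5941]ᵀ.
Eliminating β: 2740·(row 1) − 380·(row 2) gives 63840·α = 2740·845 − 380·5941 = 57720, so α = 481/532.
Then β = (5941 − 380·(481/532))/2740 = 143/70.

β = 2.043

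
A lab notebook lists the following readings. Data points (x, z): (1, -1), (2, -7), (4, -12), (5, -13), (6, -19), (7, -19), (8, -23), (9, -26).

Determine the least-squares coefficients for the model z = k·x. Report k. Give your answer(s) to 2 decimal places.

k = -2.87

The normal equations are: 276·k = -793.
(Σx·x = 276, Σx·z = -793.)
Hence k = -793 / 276 ≈ -2.87319.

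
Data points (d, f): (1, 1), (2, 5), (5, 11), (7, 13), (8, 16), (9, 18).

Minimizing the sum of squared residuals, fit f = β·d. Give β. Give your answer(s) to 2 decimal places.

Entries of AᵀA: Σd·d = 224.
Right-hand side: Σd·f = 447.
So AᵀA·[β]ᵀ = Aᵀf: [[224]]·[β]ᵀ = [447]ᵀ.
β = 447/224 = 1.99554.

β = 2.00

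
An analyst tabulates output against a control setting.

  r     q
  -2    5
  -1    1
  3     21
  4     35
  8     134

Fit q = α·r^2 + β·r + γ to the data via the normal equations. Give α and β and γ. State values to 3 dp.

Entries of MᵀM: Σr^2·r^2 = 4450, Σr^2·r = 594, Σr^2 = 94, Σr·r = 94, Σr = 12, Σ1 = 5.
Right-hand side: Σr^2·q = 9346, Σr·q = 1264, Σq = 196.
Row-reducing yields α = 2741/1400, β = 1553/1400, γ = -27/100.

α = 1.958, β = 1.109, γ = -0.270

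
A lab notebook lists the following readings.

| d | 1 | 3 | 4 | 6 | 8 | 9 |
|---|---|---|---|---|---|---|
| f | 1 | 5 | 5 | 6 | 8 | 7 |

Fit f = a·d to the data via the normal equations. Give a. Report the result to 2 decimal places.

Entries of AᵀA: Σd·d = 207.
For Aᵀf: Σd·f = 199.
a = 199/207 = 0.961353.

a = 0.96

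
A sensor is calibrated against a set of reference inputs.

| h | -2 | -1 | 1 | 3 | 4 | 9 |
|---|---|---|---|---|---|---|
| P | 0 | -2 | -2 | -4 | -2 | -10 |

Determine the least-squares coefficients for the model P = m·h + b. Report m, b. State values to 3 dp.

Setting ∂/∂m … = 0 gives: 112·m + 14·b = -110;  14·m + 6·b = -20.
(Σh·h = 112, Σh = 14, Σ1 = 6, Σh·P = -110, ΣP = -20.)
Eliminating b: 6·(row 1) − 14·(row 2) gives 476·m = 6·(-110) − 14·(-20) = -380, so m = -95/119.
Then b = ((-20) − 14·(-95/119))/6 = -25/17.

m = -0.798, b = -1.471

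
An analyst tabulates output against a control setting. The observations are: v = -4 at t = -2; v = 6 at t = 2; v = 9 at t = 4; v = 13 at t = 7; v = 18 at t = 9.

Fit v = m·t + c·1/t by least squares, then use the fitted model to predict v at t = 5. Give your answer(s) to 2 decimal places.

Forming XᵀX = [[154, 5]; [5, 37801/63504]] and Xᵀv = [309, 311/28]ᵀ gives XᵀX·[m, c]ᵀ = Xᵀv.
det = 154·(37801/63504) − 5² = 302411/4536.
m = (309·(37801/63504) − 5·(311/28))/(302411/4536) = 8153769/4233754; c = (154·(311/28) − 5·309)/(302411/4536) = 750708/302411.
At t = 5: v̂ = (8153769/4233754)·(5) + (750708/302411)·(1/5) = 214354137/21168770.

v̂ = 10.13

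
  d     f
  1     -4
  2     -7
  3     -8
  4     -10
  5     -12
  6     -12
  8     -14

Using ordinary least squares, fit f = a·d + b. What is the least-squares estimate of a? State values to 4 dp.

Entries of MᵀM: Σd·d = 155, Σd = 29, Σ1 = 7.
Moment sums: Σd·f = -326, Σf = -67.
So MᵀM·[a, b]ᵀ = Mᵀf: [[155, 29]; [29, 7]]·[a, b]ᵀ = [-326, -67]ᵀ.
Determinant 155·7 − 29² = 244.
a = ((-326)·7 − 29·(-67))/244 = -339/244; b = (155·(-67) − 29·(-326))/244 = -931/244.

a = -1.3893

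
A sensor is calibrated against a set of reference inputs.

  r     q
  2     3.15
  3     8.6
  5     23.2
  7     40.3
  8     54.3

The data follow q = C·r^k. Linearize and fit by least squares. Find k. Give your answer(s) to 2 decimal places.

Taking logs, ln q = k·ln r + ln C, so regress ln q on ln r.
AᵀA = [[12.3883, 7.4265]; [7.4265, 5]], rhs = [23.7187, 14.1342]ᵀ  (here Σln r = 7.4265, Σ(ln r)² = 12.3883, Σln q = 14.1342, Σln r·ln q = 23.7187).
Slope k = (n·Σln r·ln q − Σln r·Σln q)/(n·Σ(ln r)² − (Σln r)²) = (5·23.7187 − 7.4265·14.1342)/6.7880 = 2.00726; ln C = (Σln q − k·Σln r)/n = -0.15457.

k = 2.01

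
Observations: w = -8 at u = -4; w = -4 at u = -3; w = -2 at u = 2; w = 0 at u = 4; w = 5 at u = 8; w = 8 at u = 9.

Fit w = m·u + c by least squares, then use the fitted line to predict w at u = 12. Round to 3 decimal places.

ŵ = 9.631

Forming MᵀM = [[190, 16]; [16, 6]] and Mᵀw = [152, -1]ᵀ gives MᵀM·[m, c]ᵀ = Mᵀw.
Eliminating c: 6·(row 1) − 16·(row 2) gives 884·m = 6·152 − 16·(-1) = 928, so m = 232/221.
Then c = ((-1) − 16·(232/221))/6 = -1311/442.
At u = 12: ŵ = (232/221)·(12) + (-1311/442)·(1) = 4257/442.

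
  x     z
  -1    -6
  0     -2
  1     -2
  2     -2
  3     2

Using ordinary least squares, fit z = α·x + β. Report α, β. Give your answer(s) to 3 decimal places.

Normal-equation sums: Σx·x = 15, Σx = 5, Σ1 = 5.
Moment sums: Σx·z = 6, Σz = -10.
Δ = 15·5 − 5² = 50.
α = (6·5 − 5·(-10))/50 = 8/5; β = (15·(-10) − 5·6)/50 = -18/5.

α = 1.600, β = -3.600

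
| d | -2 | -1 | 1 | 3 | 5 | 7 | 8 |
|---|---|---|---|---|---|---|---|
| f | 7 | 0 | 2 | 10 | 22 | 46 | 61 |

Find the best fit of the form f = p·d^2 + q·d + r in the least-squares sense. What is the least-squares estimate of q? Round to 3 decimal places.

q = -0.438

Normal-equation sums: Σd^2·d^2 = 7221, Σd^2·d = 999, Σd^2 = 153, Σd·d = 153, Σd = 21, Σ1 = 7.
Moment sums: Σd^2·f = 6828, Σd·f = 938, Σf = 148.
XᵀX·[p, q, r]ᵀ = Xᵀf becomes [[7221, 999, 153]; [999, 153, 21]; [153, 21, 7]]·[p, q, r]ᵀ = [6828, 938, 148]ᵀ.
Solving the 3×3 system (Gaussian elimination) gives p = 734/743, q = -14659/33435, r = 9649/11145.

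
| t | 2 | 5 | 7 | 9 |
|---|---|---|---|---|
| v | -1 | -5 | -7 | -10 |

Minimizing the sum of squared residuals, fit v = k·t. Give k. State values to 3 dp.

k = -1.044

AᵀA·[k]ᵀ = Aᵀv reads: 159·k = -166.
(Σt·t = 159, Σt·v = -166.)
k = (-166)/159 = -1.04403.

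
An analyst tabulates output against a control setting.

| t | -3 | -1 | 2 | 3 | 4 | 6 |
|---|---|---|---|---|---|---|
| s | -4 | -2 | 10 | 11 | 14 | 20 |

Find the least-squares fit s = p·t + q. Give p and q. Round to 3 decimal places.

p = 2.793, q = 3.046

MᵀM·[p, q]ᵀ = Mᵀs reads: 75·p + 11·q = 243;  11·p + 6·q = 49.
Eliminating q: 6·(row 1) − 11·(row 2) gives 329·p = 6·243 − 11·49 = 919, so p = 919/329.
Then q = (49 − 11·(919/329))/6 = 1002/329.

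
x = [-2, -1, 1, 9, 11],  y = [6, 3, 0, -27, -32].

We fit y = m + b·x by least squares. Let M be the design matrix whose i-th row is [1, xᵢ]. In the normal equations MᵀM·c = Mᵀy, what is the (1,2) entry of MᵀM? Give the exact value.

Row 1 ↔ basis 1, column 2 ↔ basis x, so (MᵀM)_{1,2} = Σᵢ x = (1)·(-2) + (1)·(-1) + (1)·(1) + (1)·(9) + (1)·(11) = 18.

18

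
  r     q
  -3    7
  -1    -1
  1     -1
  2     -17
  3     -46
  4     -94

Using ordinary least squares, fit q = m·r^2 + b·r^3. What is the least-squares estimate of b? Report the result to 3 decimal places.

The normal system XᵀX·[m, b]ᵀ = Xᵀq is [[436, 1056]; [1056, 5620]]·[m, b]ᵀ = [-1925, -7583]ᵀ.
Determinant 436·5620 − 1056² = 1335184.
m = ((-1925)·5620 − 1056·(-7583))/1335184 = -702713/333796; b = (436·(-7583) − 1056·(-1925))/1335184 = -318347/333796.

b = -0.954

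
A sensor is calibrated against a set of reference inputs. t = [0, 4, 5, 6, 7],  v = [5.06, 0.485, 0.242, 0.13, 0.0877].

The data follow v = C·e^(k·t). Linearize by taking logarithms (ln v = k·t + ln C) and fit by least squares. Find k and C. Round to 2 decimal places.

k = -0.59, C = 4.98

With ln vᵢ as the transformed response and tᵢ as the regressor:
XᵀX = [[126.0000, 22.0000]; [22.0000, 5]], rhs = [-39.2667, -4.9951]ᵀ  (here Σt = 22.0000, Σ(t)² = 126.0000, Σln v = -4.9951, Σt·ln v = -39.2667).
Δ = 126.0000·5 − (22.0000)² = 146.0000; k = (-39.2667·5 − 22.0000·-4.9951)/146.0000 = -0.59206, ln C = (126.0000·-4.9951 − 22.0000·-39.2667)/146.0000 = 1.60605, so C = exp(1.60605) = 4.98307.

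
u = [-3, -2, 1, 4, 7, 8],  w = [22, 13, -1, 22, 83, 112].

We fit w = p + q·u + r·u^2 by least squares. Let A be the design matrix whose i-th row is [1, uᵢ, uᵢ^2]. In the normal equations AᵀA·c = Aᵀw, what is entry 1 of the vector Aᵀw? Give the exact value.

251

Entry 1 ↔ basis 1, so (Aᵀw)_{1} = Σᵢ wᵢ = (1)·(22) + (1)·(13) + (1)·(-1) + (1)·(22) + (1)·(83) + (1)·(112) = 251.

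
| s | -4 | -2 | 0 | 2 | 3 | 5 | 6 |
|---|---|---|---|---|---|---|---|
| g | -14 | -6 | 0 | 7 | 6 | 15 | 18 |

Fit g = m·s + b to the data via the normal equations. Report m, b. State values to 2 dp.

m = 3.08, b = -0.69

The normal equations are: 94·m + 10·b = 283;  10·m + 7·b = 26.
(Σs·s = 94, Σs = 10, Σ1 = 7, Σs·g = 283, Σg = 26.)
det = 94·7 − 10² = 558.
m = (283·7 − 10·26)/558 = 1721/558; b = (94·26 − 10·283)/558 = -193/279.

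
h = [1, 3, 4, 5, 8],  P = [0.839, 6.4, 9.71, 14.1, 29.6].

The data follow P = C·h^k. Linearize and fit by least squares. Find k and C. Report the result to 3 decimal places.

k = 1.720, C = 0.882

Linearized form: ln P = k·ln h + ln C. From the 5 transformed points,
Σln h = 6.1738, Σ(ln h)² = 10.0431, Σln P = 9.9879, Σln h·ln P = 16.4941.
Normal system: [[10.0431, 6.1738]; [6.1738, 5]]·[k, ln C]ᵀ = [16.4941, 9.9879]ᵀ.
Slope k = (n·Σln h·ln P − Σln h·Σln P)/(n·Σ(ln h)² − (Σln h)²) = (5·16.4941 − 6.1738·9.9879)/12.1000 = 1.71965; ln C = (Σln P − k·Σln h)/n = -0.12578, so C = exp(-0.12578) = 0.88180.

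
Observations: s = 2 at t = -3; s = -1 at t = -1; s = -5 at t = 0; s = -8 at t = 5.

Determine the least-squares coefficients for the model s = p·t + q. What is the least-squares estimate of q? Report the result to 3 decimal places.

From the data, Σt·t = 35, Σt = 1, Σ1 = 4.
And Σt·s = -45, Σs = -12.
AᵀA·[p, q]ᵀ = Aᵀs becomes [[35, 1]; [1, 4]]·[p, q]ᵀ = [-45, -12]ᵀ.
Eliminating q: 4·(row 1) − 1·(row 2) gives 139·p = 4·(-45) − 1·(-12) = -168, so p = -168/139.
Then q = ((-12) − 1·(-168/139))/4 = -375/139.

q = -2.698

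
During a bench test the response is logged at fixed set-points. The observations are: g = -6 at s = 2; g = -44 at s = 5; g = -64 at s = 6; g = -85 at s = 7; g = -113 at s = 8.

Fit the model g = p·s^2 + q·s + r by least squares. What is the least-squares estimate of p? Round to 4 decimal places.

p = -1.7067

Normal-equation sums: Σs^2·s^2 = 8434, Σs^2·s = 1204, Σs^2 = 178, Σs·s = 178, Σs = 28, Σ1 = 5.
Right-hand side: Σs^2·g = -14825, Σs·g = -2115, Σg = -312.
Normal equations: [[8434, 1204, 178]; [1204, 178, 28]; [178, 28, 5]]·[p, q, r]ᵀ = [-14825, -2115, -312]ᵀ.
Inverting the 3×3 Gram matrix, [p, q, r]ᵀ = [-6523/3822, -365/546, 103/49]ᵀ.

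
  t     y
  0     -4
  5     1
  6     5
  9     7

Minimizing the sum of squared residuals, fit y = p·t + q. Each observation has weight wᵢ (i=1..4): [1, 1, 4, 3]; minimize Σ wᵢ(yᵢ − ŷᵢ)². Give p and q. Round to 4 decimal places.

p = 1.2203, q = -3.3706

The normal equations are: 412·p + 56·q = 314;  56·p + 9·q = 38.
(Σwᵢ·t·t = 412, Σwᵢ·t = 56, Σwᵢ·1 = 9, Σwᵢ·t·y = 314, Σwᵢ·y = 38.)
Eliminating q: 9·(row 1) − 56·(row 2) gives 572·p = 9·314 − 56·38 = 698, so p = 349/286.
Then q = (38 − 56·(349/286))/9 = -482/143.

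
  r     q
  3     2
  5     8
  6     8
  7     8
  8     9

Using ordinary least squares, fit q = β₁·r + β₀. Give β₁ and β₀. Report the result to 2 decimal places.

β₁ = 1.28, β₀ = -0.45

Setting ∂/∂β₁ … = 0 gives: 183·β₁ + 29·β₀ = 222;  29·β₁ + 5·β₀ = 35.
(Σr·r = 183, Σr = 29, Σ1 = 5, Σr·q = 222, Σq = 35.)
Determinant 183·5 − 29² = 74.
β₁ = (222·5 − 29·35)/74 = 95/74; β₀ = (183·35 − 29·222)/74 = -33/74.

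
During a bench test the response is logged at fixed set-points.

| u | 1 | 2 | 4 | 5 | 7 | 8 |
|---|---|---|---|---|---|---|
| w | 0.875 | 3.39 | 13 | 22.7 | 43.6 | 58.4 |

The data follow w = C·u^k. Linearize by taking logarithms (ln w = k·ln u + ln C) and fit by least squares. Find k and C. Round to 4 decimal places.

k = 2.0213, C = 0.8499

Taking logs, ln w = k·ln u + ln C, so regress ln w on ln u.
AᵀA = [[13.1032, 7.7142]; [7.7142, 6]], rhs = [25.2309, 14.6170]ᵀ  (here Σln u = 7.7142, Σ(ln u)² = 13.1032, Σln w = 14.6170, Σln u·ln w = 25.2309).
Slope k = (n·Σln u·ln w − Σln u·Σln w)/(n·Σ(ln u)² − (Σln u)²) = (6·25.2309 − 7.7142·14.6170)/19.1098 = 2.02130; ln C = (Σln w − k·Σln u)/n = -0.16263, so C = exp(-0.16263) = 0.84991.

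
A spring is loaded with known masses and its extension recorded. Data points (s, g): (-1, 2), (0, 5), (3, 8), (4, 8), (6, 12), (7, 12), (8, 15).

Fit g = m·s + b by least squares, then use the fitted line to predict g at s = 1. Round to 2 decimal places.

ĝ = 5.19

From the data, Σs·s = 175, Σs = 27, Σ1 = 7.
Right-hand side: Σs·g = 330, Σg = 62.
XᵀX·[m, b]ᵀ = Xᵀg becomes [[175, 27]; [27, 7]]·[m, b]ᵀ = [330, 62]ᵀ.
Determinant 175·7 − 27² = 496.
m = (330·7 − 27·62)/496 = 159/124; b = (175·62 − 27·330)/496 = 485/124.
At s = 1: ĝ = (159/124)·(1) + (485/124)·(1) = 161/31.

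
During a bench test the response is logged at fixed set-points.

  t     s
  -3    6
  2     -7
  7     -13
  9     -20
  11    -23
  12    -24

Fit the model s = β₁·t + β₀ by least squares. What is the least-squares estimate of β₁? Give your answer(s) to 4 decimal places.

Sums needed: Σt·t = 408, Σt = 38, Σ1 = 6.
Moment sums: Σt·s = -844, Σs = -81.
Normal equations: [[408, 38]; [38, 6]]·[β₁, β₀]ᵀ = [-844, -81]ᵀ.
Δ = 408·6 − 38² = 1004.
β₁ = ((-844)·6 − 38·(-81))/1004 = -993/502; β₀ = (408·(-81) − 38·(-844))/1004 = -244/251.

β₁ = -1.9781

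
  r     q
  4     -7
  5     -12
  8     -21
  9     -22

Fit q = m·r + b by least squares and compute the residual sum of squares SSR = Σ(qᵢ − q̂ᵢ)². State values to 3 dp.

With design matrix A, AᵀA = [[186, 26]; [26, 4]] and Aᵀq = [-454, -62]ᵀ.
Δ = 186·4 − 26² = 68.
m = ((-454)·4 − 26·(-62))/68 = -3; b = (186·(-62) − 26·(-454))/68 = 4.
Residuals: 1, -1, -1, 1; SSR = 4.

SSR = 4.000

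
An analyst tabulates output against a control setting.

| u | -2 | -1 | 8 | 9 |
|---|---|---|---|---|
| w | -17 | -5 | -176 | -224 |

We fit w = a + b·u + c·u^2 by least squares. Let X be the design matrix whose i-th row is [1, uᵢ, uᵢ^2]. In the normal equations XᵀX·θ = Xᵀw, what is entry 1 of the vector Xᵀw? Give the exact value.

Entry 1 ↔ basis 1, so (Xᵀw)_{1} = Σᵢ wᵢ = (1)·(-17) + (1)·(-5) + (1)·(-176) + (1)·(-224) = -422.

-422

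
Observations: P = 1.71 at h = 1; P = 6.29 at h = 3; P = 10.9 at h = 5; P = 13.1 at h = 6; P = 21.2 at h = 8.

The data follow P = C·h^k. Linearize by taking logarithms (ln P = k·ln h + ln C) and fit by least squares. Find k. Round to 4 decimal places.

Taking logs, ln P = k·ln h + ln C, so regress ln P on ln h.
Σln h = 6.5793, Σ(ln h)² = 11.3317, Σln P = 10.3908, Σln h·ln P = 16.8250.
Equations: 11.3317·k + 6.5793·ln C = 16.8250;  6.5793·k + 5·ln C = 10.3908.
Slope k = (n·Σln h·ln P − Σln h·Σln P)/(n·Σ(ln h)² − (Σln h)²) = (5·16.8250 − 6.5793·10.3908)/13.3720 = 1.17866; ln C = (Σln P − k·Σln h)/n = 0.52723.

k = 1.1787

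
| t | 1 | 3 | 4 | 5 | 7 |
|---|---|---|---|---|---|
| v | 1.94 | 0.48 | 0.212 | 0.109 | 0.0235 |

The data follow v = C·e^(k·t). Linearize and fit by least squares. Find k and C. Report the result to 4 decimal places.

k = -0.7361, C = 4.1646

Let Y = ln v. Fitting Y = k·t + ln C by least squares:
Σt = 20.0000, Σ(t)² = 100.0000, Σln v = -7.5896, Σt·ln v = -45.0812.
Equations: 100.0000·k + 20.0000·ln C = -45.0812;  20.0000·k + 5·ln C = -7.5896.
Δ = 100.0000·5 − (20.0000)² = 100.0000; k = (-45.0812·5 − 20.0000·-7.5896)/100.0000 = -0.73614, ln C = (100.0000·-7.5896 − 20.0000·-45.0812)/100.0000 = 1.42663, so C = exp(1.42663) = 4.16464.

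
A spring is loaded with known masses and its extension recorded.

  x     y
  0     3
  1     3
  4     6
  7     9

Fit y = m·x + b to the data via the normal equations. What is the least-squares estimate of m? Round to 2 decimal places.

m = 0.90

AᵀA·[m, b]ᵀ = Aᵀy reads: 66·m + 12·b = 90;  12·m + 4·b = 21.
(Σx·x = 66, Σx = 12, Σ1 = 4, Σx·y = 90, Σy = 21.)
Δ = 66·4 − 12² = 120.
m = (90·4 − 12·21)/120 = 9/10; b = (66·21 − 12·90)/120 = 51/20.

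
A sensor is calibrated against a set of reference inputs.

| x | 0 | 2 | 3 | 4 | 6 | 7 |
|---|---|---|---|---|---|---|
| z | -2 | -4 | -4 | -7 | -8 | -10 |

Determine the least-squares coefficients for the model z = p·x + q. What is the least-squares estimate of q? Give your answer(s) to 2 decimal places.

From the data, Σx·x = 114, Σx = 22, Σ1 = 6.
Right-hand side: Σx·z = -166, Σz = -35.
Normal equations: [[114, 22]; [22, 6]]·[p, q]ᵀ = [-166, -35]ᵀ.
det = 114·6 − 22² = 200.
p = ((-166)·6 − 22·(-35))/200 = -113/100; q = (114·(-35) − 22·(-166))/200 = -169/100.

q = -1.69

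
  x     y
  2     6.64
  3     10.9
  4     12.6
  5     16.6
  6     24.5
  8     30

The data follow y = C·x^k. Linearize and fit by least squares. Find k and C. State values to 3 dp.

k = 1.098, C = 3.063

Taking logs, ln y = k·ln x + ln C, so regress ln y on ln x.
Σln x = 8.6587, Σ(ln x)² = 13.7340, Σln y = 16.2248, Σln x·ln y = 24.7744.
Normal system: [[13.7340, 8.6587]; [8.6587, 6]]·[k, ln C]ᵀ = [24.7744, 16.2248]ᵀ.
Slope k = (n·Σln x·ln y − Σln x·Σln y)/(n·Σ(ln x)² − (Σln x)²) = (6·24.7744 − 8.6587·16.2248)/7.4309 = 1.09816; ln C = (Σln y − k·Σln x)/n = 1.11937, so C = exp(1.11937) = 3.06293.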